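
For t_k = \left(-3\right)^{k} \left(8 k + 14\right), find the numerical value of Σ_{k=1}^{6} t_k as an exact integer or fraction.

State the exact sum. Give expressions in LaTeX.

Compute t_(k+1)/t_k: get 3*(-4*k - 11)/(4*k + 7).
Factor: A=-3; B=1; C=k + 7/4.
Set up (-3)·f(k+1) − (1)·f(k) − (k + 7/4) = 0.
deg f ≤ 1 (via 0,0,1).
Solving with deg f ≤ 1: f(k) = -(k + 1)/4.
Certificate R = B(k−1)f/C = -(k + 1)/(4*k + 7) gives s_k = -2*(-3)**k*(k + 1).
Δs = (-3)**k*(8*k + 14), as required.
Evaluate s at k=7 and k=1: 34992 and 12; difference 34980.

Σ = 34980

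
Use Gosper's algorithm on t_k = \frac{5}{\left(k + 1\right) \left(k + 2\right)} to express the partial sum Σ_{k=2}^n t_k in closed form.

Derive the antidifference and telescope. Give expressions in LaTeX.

S(n) = \frac{5 \left(n - 1\right)}{3 \left(n + 2\right)}

Ratio r(k) = (k + 1)/(k + 3).
Gosper form: A/B · C(k+1)/C(k) with A=k + 1, B=k + 3, C=1.
Set up (k + 1)·f(k+1) − (k + 2)·f(k) − (1) = 0.
Bound: deg f ≤ 1.
Match coefficients ⇒ f(k) = k.
Certificate R = B(k−1)f/C = k*(k + 2) gives s_k = 5*k/(k + 1).
Check: Δs_k = 5/(k**2 + 3*k + 2). ✓
s_(n+1) = 5*(n + 1)/(n + 2) and s_(2) = 10/3, so S(n) = 5*(n - 1)/(3*(n + 2)).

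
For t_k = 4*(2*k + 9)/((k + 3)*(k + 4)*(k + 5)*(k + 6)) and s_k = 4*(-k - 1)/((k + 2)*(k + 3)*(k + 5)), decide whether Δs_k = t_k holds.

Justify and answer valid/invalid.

Invalid: residual 4*(-3*k - 14)/(k**5 + 20*k**4 + 155*k**3 + 580*k**2 + 1044*k + 720) ≠ 0.

s_(k+1) = 4*(-k - 2)/((k + 3)*(k + 4)*(k + 6))
s_(k+1) − s_k = 8*(k**2 + 5*k + 2)/(k**5 + 20*k**4 + 155*k**3 + 580*k**2 + 1044*k + 720)
(s_(k+1) − s_k) − t_k = 4*(-3*k - 14)/(k**5 + 20*k**4 + 155*k**3 + 580*k**2 + 1044*k + 720)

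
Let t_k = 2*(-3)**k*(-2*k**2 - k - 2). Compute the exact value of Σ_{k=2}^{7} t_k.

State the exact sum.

Step 1: r(k) = 3*(-2*k**2 - 5*k - 5)/(2*k**2 + k + 2).
Factor: A=-3; B=1; C=k**2 + k/2 + 1.
f must satisfy (-3)·f(k+1) − (1)·f(k) = k**2 + k/2 + 1.
deg f ≤ 2 (via 0,0,2).
Coefficient equations give f(k) = -(k**2 - k + 1)/4.
Certificate R = B(k−1)f/C = -(k**2 - k + 1)/(2*(2*k**2 + k + 2)) gives s_k = (-3)**k*(k**2 - k + 1).
s_(k+1) − s_k = 2*(-3)**k*(-2*k**2 - k - 2) = t_k.
Σ_(k=2)^(7) t_k = s_(8) − s_(2) = 373977 − (27) = 373950.

Σ = 373950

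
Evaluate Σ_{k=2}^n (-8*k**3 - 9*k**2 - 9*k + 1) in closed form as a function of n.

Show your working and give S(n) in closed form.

S(n) = -2*n**4 - 7*n**3 - 11*n**2 - 5*n + 25

r(k) = (8*k**3 + 33*k**2 + 51*k + 25)/(8*k**3 + 9*k**2 + 9*k - 1) after simplifying.
Gosper form: A/B · C(k+1)/C(k) with A=1, B=1, C=k**3 + 9*k**2/8 + 9*k/8 - 1/8.
Key eq: (1)·f(k+1) = (1)·f(k) + (k**3 + 9*k**2/8 + 9*k/8 - 1/8).
deg f ≤ 4 (via 0,0,3).
Coefficient equations give f(k) = k*(2*k**3 - k**2 + 2*k - 4)/8.
Certificate R = B(k−1)f/C = k*(2*k**3 - k**2 + 2*k - 4)/(8*k**3 + 9*k**2 + 9*k - 1) gives s_k = k*(-2*k**3 + k**2 - 2*k + 4).
Verify: -8*k**3 - 9*k**2 - 9*k + 1 matches t_k.
s_(n+1) = -2*n**4 - 7*n**3 - 11*n**2 - 5*n + 1 and s_(2) = -24, so S(n) = -2*n**4 - 7*n**3 - 11*n**2 - 5*n + 25.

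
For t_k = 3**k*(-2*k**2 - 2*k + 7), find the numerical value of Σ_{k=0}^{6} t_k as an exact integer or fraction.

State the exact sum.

Σ = -72173

Ratio r(k) = 3*(2*k**2 + 6*k - 3)/(2*k**2 + 2*k - 7).
Take A(k)=3, B(k)=1, C(k)=k**2 + k - 7/2.
Set up (3)·f(k+1) − (1)·f(k) − (k**2 + k - 7/2) = 0.
From deg A=0, deg B=0, deg C=2: d=2.
Solve for f: f(k) = (k**2 - 2*k - 2)/2 (degree 2 ≤ 2).
Get s_k = R·t_k = 3**k*(-k**2 + 2*k + 2) with R(k) = B(k−1)f(k)/C(k) = (k**2 - 2*k - 2)/(2*k**2 + 2*k - 7).
s_(k+1) − s_k = 3**k*(-2*k**2 - 2*k + 7) = t_k.
Telescoping: Σ = s_(7) − s_(0) = -72171 − (2) = -72173.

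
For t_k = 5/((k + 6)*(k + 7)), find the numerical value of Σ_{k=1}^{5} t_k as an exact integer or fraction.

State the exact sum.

Σ = 25/84

t_(k+1)/t_k = (k + 6)/(k + 8).
Take A(k)=k + 6, B(k)=k + 8, C(k)=1.
f must satisfy (k + 6)·f(k+1) − (k + 7)·f(k) = 1.
d = 1 from the (1,1,0) case.
A polynomial solution: f(k) = k/6.
So s_k = (B(k−1)f/C)·t_k = (k*(k + 7)/6)·t_k = 5*k/(6*(k + 6)).
s_(k+1) − s_k = 5/(k**2 + 13*k + 42) = t_k.
Σ_(k=1)^(5) t_k = s_(6) − s_(1) = 5/12 − (5/42) = 25/84.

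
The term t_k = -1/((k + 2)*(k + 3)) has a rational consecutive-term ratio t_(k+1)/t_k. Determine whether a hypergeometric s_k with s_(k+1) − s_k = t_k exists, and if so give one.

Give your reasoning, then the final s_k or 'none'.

r(k) = (k + 2)/(k + 4) after simplifying.
Factor: A=k + 2; B=k + 4; C=1.
Solve (k + 2)·f(k+1) − (k + 3)·f(k) = 1.
d = 1 from the (1,1,0) case.
Solving with deg f ≤ 1: f(k) = k/2.
So s_k = (B(k−1)f/C)·t_k = (k*(k + 3)/2)·t_k = -k/(2*k + 4).
s_(k+1) − s_k = -1/(k**2 + 5*k + 6) = t_k.

s_k = -k/(2*k + 4)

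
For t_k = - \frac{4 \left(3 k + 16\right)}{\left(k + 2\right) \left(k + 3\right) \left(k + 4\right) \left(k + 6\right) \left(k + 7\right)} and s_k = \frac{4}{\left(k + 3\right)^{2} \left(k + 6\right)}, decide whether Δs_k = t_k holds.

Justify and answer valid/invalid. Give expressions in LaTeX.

s_(k+1) = 4/((k + 4)**2*(k + 7))
s_(k+1) − s_k = 4/((k + 4)**2*(k + 7)) - 4/((k + 3)**2*(k + 6))
(s_(k+1) − s_k) − t_k = 16*(k**2 + 9*k + 19)/(k**7 + 29*k**6 + 351*k**5 + 2299*k**4 + 8804*k**3 + 19716*k**2 + 23904*k + 12096)

Invalid: residual \frac{16 \left(k^{2} + 9 k + 19\right)}{k^{7} + 29 k^{6} + 351 k^{5} + 2299 k^{4} + 8804 k^{3} + 19716 k^{2} + 23904 k + 12096} ≠ 0.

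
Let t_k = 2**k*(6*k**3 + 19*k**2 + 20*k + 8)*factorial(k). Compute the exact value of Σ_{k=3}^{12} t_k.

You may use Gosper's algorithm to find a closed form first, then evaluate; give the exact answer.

Σ = 27087241583000112

Ratio r(k) = 2*(6*k**4 + 43*k**3 + 113*k**2 + 129*k + 53)/(6*k**3 + 19*k**2 + 20*k + 8).
Factor: A=2*k + 2; B=1; C=k**3 + 19*k**2/6 + 10*k/3 + 4/3.
Need (2*k + 2)·f(k+1) − (1)·f(k) = k**3 + 19*k**2/6 + 10*k/3 + 4/3.
deg f ≤ 2 (via 1,0,3).
A polynomial solution: f(k) = (3*k**2 + 2*k - 2)/6.
R(k) = B(k−1)·f(k)/C(k) = (3*k**2 + 2*k - 2)/(6*k**3 + 19*k**2 + 20*k + 8); s_k = R·t_k = 2**k*(3*k**2 + 2*k - 2)*factorial(k).
s_(k+1) − s_k = 2**k*(6*k**3 + 19*k**2 + 20*k + 8)*factorial(k) = t_k.
Telescoping: Σ = s_(13) − s_(3) = 27087241583001600 − (1488) = 27087241583000112.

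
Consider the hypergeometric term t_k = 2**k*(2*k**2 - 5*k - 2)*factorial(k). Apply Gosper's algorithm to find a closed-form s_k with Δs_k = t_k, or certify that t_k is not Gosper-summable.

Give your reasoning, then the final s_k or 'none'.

s_k = 2**k*(k - 4)*factorial(k)

The ratio is 2*(2*k**3 + k**2 - 6*k - 5)/(2*k**2 - 5*k - 2).
Take A(k)=2*k + 2, B(k)=1, C(k)=k**2 - 5*k/2 - 1.
Solve (2*k + 2)·f(k+1) − (1)·f(k) = k**2 - 5*k/2 - 1.
deg f ≤ 1 (via 1,0,2).
Solving with deg f ≤ 1: f(k) = (k - 4)/2.
Get s_k = R·t_k = 2**k*(k - 4)*factorial(k) with R(k) = B(k−1)f(k)/C(k) = (k - 4)/(2*k**2 - 5*k - 2).
Check: Δs_k = 2**k*(2*k**2 - 5*k - 2)*factorial(k). ✓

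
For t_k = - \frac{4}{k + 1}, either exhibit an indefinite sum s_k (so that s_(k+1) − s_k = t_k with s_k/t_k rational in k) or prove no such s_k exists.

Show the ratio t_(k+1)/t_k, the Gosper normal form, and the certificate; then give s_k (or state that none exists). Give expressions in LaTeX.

none (Gosper's algorithm certifies no s_k)

r(k) = (k + 1)/(k + 2) after simplifying.
Factor: A=k + 1; B=k + 2; C=1.
Need (k + 1)·f(k+1) − (k + 1)·f(k) = 1.
deg f ≤ 0 (via 1,1,0).
Put f(k) = c0: A·f(k+1) − B(k−1)·f(k) − C = -1; need -1 = 0 — inconsistent ⇒ no f, not summable.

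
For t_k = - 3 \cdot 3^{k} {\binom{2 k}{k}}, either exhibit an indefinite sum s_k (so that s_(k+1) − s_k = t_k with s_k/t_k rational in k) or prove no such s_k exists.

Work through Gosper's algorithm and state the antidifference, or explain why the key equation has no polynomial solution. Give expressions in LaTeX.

no hypergeometric antidifference exists

Compute t_(k+1)/t_k: get 6*(2*k + 1)/(k + 1).
Gosper form: A/B · C(k+1)/C(k) with A=12*k + 6, B=k + 1, C=1.
Need (12*k + 6)·f(k+1) − (k)·f(k) = 1.
deg f ≤ -1 (via 1,1,0).
Bound -1 < 0, so the key equation has no polynomial solution.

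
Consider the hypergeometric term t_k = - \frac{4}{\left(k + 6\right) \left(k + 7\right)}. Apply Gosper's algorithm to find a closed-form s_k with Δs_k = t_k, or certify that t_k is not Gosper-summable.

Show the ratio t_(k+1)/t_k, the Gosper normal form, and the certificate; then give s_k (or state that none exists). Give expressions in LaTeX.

Ratio r(k) = (k + 6)/(k + 8).
Gosper form: A/B · C(k+1)/C(k) with A=k + 6, B=k + 8, C=1.
Solve (k + 6)·f(k+1) − (k + 7)·f(k) = 1.
From deg A=1, deg B=1, deg C=0: d=1.
Match coefficients ⇒ f(k) = k/6.
Certificate R = B(k−1)f/C = k*(k + 7)/6 gives s_k = -2*k/(3*k + 18).
Verify: -4/(k**2 + 13*k + 42) matches t_k.

s_k = - \frac{2 k}{3 k + 18}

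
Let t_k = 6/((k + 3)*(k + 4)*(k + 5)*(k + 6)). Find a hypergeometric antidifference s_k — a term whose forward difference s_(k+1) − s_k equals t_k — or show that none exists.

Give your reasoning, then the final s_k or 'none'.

s_k = k*(k**2 + 12*k + 47)/(30*(k + 3)*(k + 4)*(k + 5))

Step 1: r(k) = (k + 3)/(k + 7).
Take A(k)=k + 3, B(k)=k + 7, C(k)=1.
Set up (k + 3)·f(k+1) − (k + 6)·f(k) − (1) = 0.
Degrees (1,1,0) ⇒ d ≤ 3.
Solve for f: f(k) = k*(k**2 + 12*k + 47)/180 (degree 3 ≤ 3).
So s_k = (B(k−1)f/C)·t_k = (k*(k + 6)*(k**2 + 12*k + 47)/180)·t_k = k*(k**2 + 12*k + 47)/(30*(k + 3)*(k + 4)*(k + 5)).
s_(k+1) − s_k = 6/(k**4 + 18*k**3 + 119*k**2 + 342*k + 360) = t_k.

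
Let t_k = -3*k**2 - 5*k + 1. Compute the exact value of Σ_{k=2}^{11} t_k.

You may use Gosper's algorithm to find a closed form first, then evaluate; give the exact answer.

Ratio r(k) = (3*k**2 + 11*k + 7)/(3*k**2 + 5*k - 1).
So A=1 and B=1, with C=k**2 + 5*k/3 - 1/3.
Key eq: (1)·f(k+1) = (1)·f(k) + (k**2 + 5*k/3 - 1/3).
Bound: deg f ≤ 3.
Coefficient equations give f(k) = k*(k**2 + k - 3)/3.
Certificate R = B(k−1)f/C = k*(k**2 + k - 3)/(3*k**2 + 5*k - 1) gives s_k = k*(-k**2 - k + 3).
s_(k+1) − s_k = -3*k**2 - 5*k + 1 = t_k.
Sum = s_(12) − s_(2); s_(12) = -1836, s_(2) = -6 ⇒ -1830.

Σ = -1830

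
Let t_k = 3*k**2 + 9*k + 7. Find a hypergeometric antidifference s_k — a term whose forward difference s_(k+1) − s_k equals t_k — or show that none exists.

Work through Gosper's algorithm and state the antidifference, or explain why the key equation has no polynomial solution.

Compute t_(k+1)/t_k: get (3*k**2 + 15*k + 19)/(3*k**2 + 9*k + 7).
So A=1 and B=1, with C=k**2 + 3*k + 7/3.
Solve (1)·f(k+1) − (1)·f(k) = k**2 + 3*k + 7/3.
d = 3 from the (0,0,2) case.
A polynomial solution: f(k) = k*(k**2 + 3*k + 3)/3.
R(k) = B(k−1)·f(k)/C(k) = k*(k**2 + 3*k + 3)/(3*k**2 + 9*k + 7); s_k = R·t_k = k*(k**2 + 3*k + 3).
Δs = 3*k**2 + 9*k + 7, as required.

s_k = k*(k**2 + 3*k + 3)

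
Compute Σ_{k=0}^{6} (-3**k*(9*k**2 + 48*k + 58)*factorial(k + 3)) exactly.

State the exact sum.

Compute t_(k+1)/t_k: get 3*(9*k**3 + 102*k**2 + 379*k + 460)/(9*k**2 + 48*k + 58).
So A=3*k + 12 and B=1, with C=k**2 + 16*k/3 + 58/9.
Set up (3*k + 12)·f(k+1) − (1)·f(k) − (k**2 + 16*k/3 + 58/9) = 0.
Degrees (1,0,2) ⇒ d ≤ 1.
Match coefficients ⇒ f(k) = (3*k + 2)/9.
Certificate R = B(k−1)f/C = (3*k + 2)/(9*k**2 + 48*k + 58) gives s_k = -3**k*(3*k + 2)*factorial(k + 3).
s_(k+1) − s_k = -3**k*(9*k**2 + 48*k + 58)*factorial(k + 3) = t_k.
Telescoping: Σ = s_(7) − s_(0) = -182532268800 − (-12) = -182532268788.

Σ = -182532268788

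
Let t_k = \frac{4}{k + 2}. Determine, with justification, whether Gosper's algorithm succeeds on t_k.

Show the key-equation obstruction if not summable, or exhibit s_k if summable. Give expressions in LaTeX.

Compute t_(k+1)/t_k: get (k + 2)/(k + 3).
Factor: A=k + 2; B=k + 3; C=1.
f must satisfy (k + 2)·f(k+1) − (k + 2)·f(k) = 1.
Degrees (1,1,0) ⇒ d ≤ 0.
Generic f = c0 gives residual -1; -1 = 0 cannot hold, so t_k is not Gosper-summable.

No — t_k has no hypergeometric antidifference.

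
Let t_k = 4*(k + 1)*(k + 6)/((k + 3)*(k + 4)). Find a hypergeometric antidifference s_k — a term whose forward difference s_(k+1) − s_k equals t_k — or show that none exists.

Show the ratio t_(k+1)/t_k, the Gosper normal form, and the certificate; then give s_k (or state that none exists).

s_k = 4*k*(k + 1)/(k + 3)

Compute t_(k+1)/t_k: get (k + 2)*(k + 3)*(k + 7)/((k + 1)*(k + 5)*(k + 6)).
Normal form (A,B,C) = (k + 3, k + 5, k**2 + 7*k + 6).
Need (k + 3)·f(k+1) − (k + 4)·f(k) = k**2 + 7*k + 6.
Degrees (1,1,2) ⇒ d ≤ 2.
Coefficient equations give f(k) = k*(k + 1).
Get s_k = R·t_k = 4*k*(k + 1)/(k + 3) with R(k) = B(k−1)f(k)/C(k) = k*(k + 4)/(k + 6).
Verify: 4*(k**2 + 7*k + 6)/(k**2 + 7*k + 12) matches t_k.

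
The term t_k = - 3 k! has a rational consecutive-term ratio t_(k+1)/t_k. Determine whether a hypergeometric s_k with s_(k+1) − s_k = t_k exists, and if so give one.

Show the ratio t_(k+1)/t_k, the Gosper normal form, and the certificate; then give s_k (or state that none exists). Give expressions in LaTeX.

The ratio is k + 1.
Take A(k)=k + 1, B(k)=1, C(k)=1.
f must satisfy (k + 1)·f(k+1) − (1)·f(k) = 1.
Degrees (1,0,0) ⇒ d ≤ -1.
Negative degree bound (-1): no f exists, t_k not Gosper-summable.

none (Gosper's algorithm certifies no s_k)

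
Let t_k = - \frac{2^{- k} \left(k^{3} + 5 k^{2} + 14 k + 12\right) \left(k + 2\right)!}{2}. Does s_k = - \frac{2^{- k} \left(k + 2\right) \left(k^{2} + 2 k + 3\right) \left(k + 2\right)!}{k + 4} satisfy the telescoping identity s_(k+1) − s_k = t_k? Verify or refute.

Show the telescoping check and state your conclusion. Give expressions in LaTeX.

Invalid: residual \frac{2^{- k} \left(k^{4} + 9 k^{3} + 32 k^{2} + 64 k + 42\right) \left(k + 2\right)!}{\left(k + 4\right) \left(k + 5\right)} ≠ 0.

s_(k+1) = -(k + 3)*(k**2 + 4*k + 6)*factorial(k + 3)/(2*2**k*(k + 5))
s_(k+1) − s_k = -(k**5 + 12*k**4 + 61*k**3 + 174*k**2 + 260*k + 156)*factorial(k + 2)/(2*2**k*(k + 4)*(k + 5))
(s_(k+1) − s_k) − t_k = (k**4 + 9*k**3 + 32*k**2 + 64*k + 42)*factorial(k + 2)/(2**k*(k + 4)*(k + 5))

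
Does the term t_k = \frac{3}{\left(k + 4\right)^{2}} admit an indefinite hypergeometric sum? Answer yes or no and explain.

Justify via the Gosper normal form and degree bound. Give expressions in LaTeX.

No — key equation has no polynomial f.

r(k) = (k + 4)**2/(k + 5)**2 after simplifying.
Gosper form: A/B · C(k+1)/C(k) with A=k**2 + 8*k + 16, B=k**2 + 10*k + 25, C=1.
Solve (k**2 + 8*k + 16)·f(k+1) − (k**2 + 8*k + 16)·f(k) = 1.
deg f ≤ 0 (via 2,2,0).
Write f(k) = c0. Then LHS − RHS = -1, requiring -1 = 0: contradictory. No certificate.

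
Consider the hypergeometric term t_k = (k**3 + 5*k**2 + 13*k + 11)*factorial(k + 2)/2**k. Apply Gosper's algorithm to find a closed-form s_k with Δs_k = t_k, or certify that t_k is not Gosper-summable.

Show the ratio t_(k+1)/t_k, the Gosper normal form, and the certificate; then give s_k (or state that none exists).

s_k = 2**(1 - k)*(k**2 + 2*k + 2)*factorial(k + 2)

r(k) = (k**4 + 11*k**3 + 50*k**2 + 108*k + 90)/(2*(k**3 + 5*k**2 + 13*k + 11)) after simplifying.
So A=k/2 + 3/2 and B=1, with C=k**3 + 5*k**2 + 13*k + 11.
Need (k/2 + 3/2)·f(k+1) − (1)·f(k) = k**3 + 5*k**2 + 13*k + 11.
deg f ≤ 2 (via 1,0,3).
Coefficient equations give f(k) = 2*(k**2 + 2*k + 2).
So s_k = (B(k−1)f/C)·t_k = (2*(k**2 + 2*k + 2)/(k**3 + 5*k**2 + 13*k + 11))·t_k = 2**(1 - k)*(k**2 + 2*k + 2)*factorial(k + 2).
Check: Δs_k = (k**3 + 5*k**2 + 13*k + 11)*factorial(k + 2)/2**k. ✓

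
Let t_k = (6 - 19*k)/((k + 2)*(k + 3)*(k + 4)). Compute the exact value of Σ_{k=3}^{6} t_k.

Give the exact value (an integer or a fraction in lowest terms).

Σ = -7/9

Compute t_(k+1)/t_k: get (k + 2)*(19*k + 13)/((k + 5)*(19*k - 6)).
A = k + 2, B = k + 5, C = k - 6/19.
Set up (k + 2)·f(k+1) − (k + 4)·f(k) − (k - 6/19) = 0.
Bound: deg f ≤ 2.
Coefficient equations give f(k) = k*(8*k - 17)/57.
So s_k = (B(k−1)f/C)·t_k = (k*(k + 4)*(8*k - 17)/(3*(19*k - 6)))·t_k = k*(17 - 8*k)/(3*(k + 2)*(k + 3)).
Verify: (6 - 19*k)/(k**3 + 9*k**2 + 26*k + 24) matches t_k.
Telescoping: Σ = s_(7) − s_(3) = -91/90 − (-7/30) = -7/9.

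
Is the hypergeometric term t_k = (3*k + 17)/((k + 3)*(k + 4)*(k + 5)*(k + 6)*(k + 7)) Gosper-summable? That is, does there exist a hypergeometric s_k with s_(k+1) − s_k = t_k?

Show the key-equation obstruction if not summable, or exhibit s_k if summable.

Yes. s_k = k*(k**2 + 13*k + 54)/(72*(k**3 + 13*k**2 + 54*k + 72)).

Ratio r(k) = (k + 3)*(3*k + 20)/((k + 8)*(3*k + 17)).
A = k + 3, B = k + 8, C = k + 17/3.
Need (k + 3)·f(k+1) − (k + 7)·f(k) = k + 17/3.
deg f ≤ 4 (via 1,1,1).
Solve for f: f(k) = k*(k + 5)*(k**2 + 13*k + 54)/216 (degree 4 ≤ 4).
Certificate R = B(k−1)f/C = k*(k + 5)*(k + 7)*(k**2 + 13*k + 54)/(72*(3*k + 17)) gives s_k = k*(k**2 + 13*k + 54)/(72*(k**3 + 13*k**2 + 54*k + 72)).
Verify: (3*k + 17)/(k**5 + 25*k**4 + 245*k**3 + 1175*k**2 + 2754*k + 2520) matches t_k.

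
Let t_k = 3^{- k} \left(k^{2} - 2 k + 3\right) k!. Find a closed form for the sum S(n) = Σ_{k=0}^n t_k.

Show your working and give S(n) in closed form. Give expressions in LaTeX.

Ratio r(k) = (k**3 + k**2 + 2*k + 2)/(3*(k**2 - 2*k + 3)).
So A=k/3 + 1/3 and B=1, with C=k**2 - 2*k + 3.
f must satisfy (k/3 + 1/3)·f(k+1) − (1)·f(k) = k**2 - 2*k + 3.
From deg A=1, deg B=0, deg C=2: d=1.
Solving with deg f ≤ 1: f(k) = 3*(k - 1).
Certificate R = B(k−1)f/C = 3*(k - 1)/(k**2 - 2*k + 3) gives s_k = 3**(1 - k)*(k - 1)*factorial(k).
s_(k+1) − s_k = (k**2 - 2*k + 3)*factorial(k)/3**k = t_k.
Σ_(k=0)^n t_k = s_(n+1) − s_(0) = (n*factorial(n + 1)/3**n) − (-3), i.e. 3 + n*factorial(n + 1)/3**n.

S(n) = 3 + 3^{- n} n \left(n + 1\right)!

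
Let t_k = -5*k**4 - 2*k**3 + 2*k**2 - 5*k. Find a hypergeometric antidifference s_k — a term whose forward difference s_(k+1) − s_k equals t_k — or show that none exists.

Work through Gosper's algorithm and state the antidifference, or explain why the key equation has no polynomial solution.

r(k) = (5*k**4 + 22*k**3 + 34*k**2 + 27*k + 10)/(k*(5*k**3 + 2*k**2 - 2*k + 5)) after simplifying.
Take A(k)=1, B(k)=1, C(k)=k**4 + 2*k**3/5 - 2*k**2/5 + k.
Solve (1)·f(k+1) − (1)·f(k) = k**4 + 2*k**3/5 - 2*k**2/5 + k.
Bound: deg f ≤ 5.
A polynomial solution: f(k) = k*(k - 1)*(k**3 - k**2 - k + 3)/5.
Get s_k = R·t_k = k*(-k**4 + 2*k**3 - 4*k + 3) with R(k) = B(k−1)f(k)/C(k) = (k - 1)*(k**3 - k**2 - k + 3)/(5*k**3 + 2*k**2 - 2*k + 5).
Δs = k*(-5*k**3 - 2*k**2 + 2*k - 5), as required.

s_k = k*(-k**4 + 2*k**3 - 4*k + 3)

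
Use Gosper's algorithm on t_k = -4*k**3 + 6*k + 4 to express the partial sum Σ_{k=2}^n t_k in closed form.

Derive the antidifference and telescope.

S(n) = -n**4 - 2*n**3 + 2*n**2 + 7*n - 6

r(k) = (3*k - 2*(k + 1)**3 + 5)/(-2*k**3 + 3*k + 2) after simplifying.
Normal form (A,B,C) = (1, 1, k**3 - 3*k/2 - 1).
Need (1)·f(k+1) − (1)·f(k) = k**3 - 3*k/2 - 1.
Bound: deg f ≤ 4.
Coefficient equations give f(k) = k*(k**3 - 2*k**2 - 2*k - 1)/4.
So s_k = (B(k−1)f/C)·t_k = (k*(k**3 - 2*k**2 - 2*k - 1)/(2*(2*k**3 - 3*k - 2)))·t_k = k*(-k**3 + 2*k**2 + 2*k + 1).
Δs = -4*k**3 + 6*k + 4, as required.
Telescope: S(n) = s_(n+1) − s_(2) = -n**4 - 2*n**3 + 2*n**2 + 7*n + 4 − (10) = -n**4 - 2*n**3 + 2*n**2 + 7*n - 6.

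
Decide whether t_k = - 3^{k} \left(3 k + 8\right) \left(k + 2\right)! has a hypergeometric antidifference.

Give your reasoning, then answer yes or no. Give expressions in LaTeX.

Yes. s_k = - 3^{k} \left(k + 2\right)!.

Compute t_(k+1)/t_k: get 3*(k + 3)*(3*k + 11)/(3*k + 8).
Take A(k)=3*k + 9, B(k)=1, C(k)=k + 8/3.
Solve (3*k + 9)·f(k+1) − (1)·f(k) = k + 8/3.
d = 0 from the (1,0,1) case.
Solve for f: f(k) = 1/3 (degree 0 ≤ 0).
Certificate R = B(k−1)f/C = 1/(3*k + 8) gives s_k = -3**k*factorial(k + 2).
Check: Δs_k = -3**k*(3*k + 8)*factorial(k + 2). ✓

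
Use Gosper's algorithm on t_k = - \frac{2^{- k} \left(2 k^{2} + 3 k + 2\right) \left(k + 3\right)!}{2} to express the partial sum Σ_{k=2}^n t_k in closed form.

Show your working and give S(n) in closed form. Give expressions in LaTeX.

S(n) = 30 - 2^{- n} n \left(n + 4\right)! + \frac{2^{- n} \left(n + 4\right)!}{2}

Compute t_(k+1)/t_k: get (k + 4)*(3*k + 2*(k + 1)**2 + 5)/(2*(2*k**2 + 3*k + 2)).
Gosper form: A/B · C(k+1)/C(k) with A=k/2 + 2, B=1, C=k**2 + 3*k/2 + 1.
Need (k/2 + 2)·f(k+1) − (1)·f(k) = k**2 + 3*k/2 + 1.
deg f ≤ 1 (via 1,0,2).
Coefficient equations give f(k) = 2*k - 3.
So s_k = (B(k−1)f/C)·t_k = (2*(2*k - 3)/(2*k**2 + 3*k + 2))·t_k = -(2*k - 3)*factorial(k + 3)/2**k.
s_(k+1) − s_k = -(2*k**2 + 3*k + 2)*factorial(k + 3)/(2*2**k) = t_k.
s_(n+1) = -2**(-n - 1)*(2*n - 1)*factorial(n + 4) and s_(2) = -30, so S(n) = 30 - n*factorial(n + 4)/2**n + factorial(n + 4)/(2*2**n).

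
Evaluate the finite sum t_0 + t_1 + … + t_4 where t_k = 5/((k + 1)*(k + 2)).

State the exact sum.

r(k) = (k + 1)/(k + 3) after simplifying.
Factor: A=k + 1; B=k + 3; C=1.
Key eq: (k + 1)·f(k+1) = (k + 2)·f(k) + (1).
Bound: deg f ≤ 1.
A polynomial solution: f(k) = k.
So s_k = (B(k−1)f/C)·t_k = (k*(k + 2))·t_k = 5*k/(k + 1).
Δs = 5/(k**2 + 3*k + 2), as required.
Sum = s_(5) − s_(0); s_(5) = 25/6, s_(0) = 0 ⇒ 25/6.

Σ = 25/6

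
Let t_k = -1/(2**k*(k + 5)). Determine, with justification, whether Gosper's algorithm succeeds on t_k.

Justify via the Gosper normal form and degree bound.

No — key equation has no polynomial f.

t_(k+1)/t_k = (k + 5)/(2*(k + 6)).
Take A(k)=k/2 + 5/2, B(k)=k + 6, C(k)=1.
Set up (k/2 + 5/2)·f(k+1) − (k + 5)·f(k) − (1) = 0.
Degrees (1,1,0) ⇒ d ≤ -1.
d = -1 < 0 ⇒ no nonzero polynomial f; not summable.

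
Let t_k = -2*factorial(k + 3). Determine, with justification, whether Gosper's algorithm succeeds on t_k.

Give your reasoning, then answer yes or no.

No; the degree bound rules out any f.

Compute t_(k+1)/t_k: get k + 4.
Gosper form: A/B · C(k+1)/C(k) with A=k + 4, B=1, C=1.
Need (k + 4)·f(k+1) − (1)·f(k) = 1.
From deg A=1, deg B=0, deg C=0: d=-1.
deg f ≤ -1 is impossible — no certificate.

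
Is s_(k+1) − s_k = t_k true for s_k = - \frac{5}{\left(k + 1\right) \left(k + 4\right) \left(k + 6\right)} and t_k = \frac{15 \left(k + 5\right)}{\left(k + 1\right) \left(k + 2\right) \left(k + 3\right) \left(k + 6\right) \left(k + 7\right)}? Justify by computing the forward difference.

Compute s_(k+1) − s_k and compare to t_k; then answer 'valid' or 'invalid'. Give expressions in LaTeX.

Invalid: residual \frac{10 \left(- 4 k^{2} - 37 k - 81\right)}{k^{7} + 28 k^{6} + 322 k^{5} + 1960 k^{4} + 6769 k^{3} + 13132 k^{2} + 13068 k + 5040} ≠ 0.

s_(k+1) = -5/((k + 2)*(k + 5)*(k + 7))
s_(k+1) − s_k = 5*(3*k**2 + 25*k + 46)/(k**6 + 25*k**5 + 247*k**4 + 1219*k**3 + 3112*k**2 + 3796*k + 1680)
(s_(k+1) − s_k) − t_k = 10*(-4*k**2 - 37*k - 81)/(k**7 + 28*k**6 + 322*k**5 + 1960*k**4 + 6769*k**3 + 13132*k**2 + 13068*k + 5040)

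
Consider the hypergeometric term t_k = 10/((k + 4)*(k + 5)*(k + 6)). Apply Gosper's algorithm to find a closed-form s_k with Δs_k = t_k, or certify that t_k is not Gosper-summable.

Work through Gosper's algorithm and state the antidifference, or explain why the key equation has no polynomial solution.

s_k = k*(k + 9)/(4*(k + 4)*(k + 5))

t_(k+1)/t_k = (k + 4)/(k + 7).
Factor: A=k + 4; B=k + 7; C=1.
Set up (k + 4)·f(k+1) − (k + 6)·f(k) − (1) = 0.
From deg A=1, deg B=1, deg C=0: d=2.
Solving with deg f ≤ 2: f(k) = k*(k + 9)/40.
Certificate R = B(k−1)f/C = k*(k + 6)*(k + 9)/40 gives s_k = k*(k + 9)/(4*(k + 4)*(k + 5)).
Verify: 10/(k**3 + 15*k**2 + 74*k + 120) matches t_k.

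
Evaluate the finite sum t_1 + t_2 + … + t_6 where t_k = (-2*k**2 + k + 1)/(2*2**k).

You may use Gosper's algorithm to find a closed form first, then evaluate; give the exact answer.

t_(k+1)/t_k = k*(2*k + 3)/(2*(2*k**2 - k - 1)).
A = 1/2, B = 1, C = k**2 - k/2 - 1/2.
Key eq: (1/2)·f(k+1) = (1)·f(k) + (k**2 - k/2 - 1/2).
Degrees (0,0,2) ⇒ d ≤ 2.
Coefficient equations give f(k) = -2*k**2 - 3*k - 4.
Certificate R = B(k−1)f/C = -2*(2*k**2 + 3*k + 4)/((k - 1)*(2*k + 1)) gives s_k = (2*k**2 + 3*k + 4)/2**k.
Check: Δs_k = (-2*k**2 + k + 1)/(2*2**k). ✓
Evaluate s at k=7 and k=1: 123/128 and 9/2; difference -453/128.

Σ = -453/128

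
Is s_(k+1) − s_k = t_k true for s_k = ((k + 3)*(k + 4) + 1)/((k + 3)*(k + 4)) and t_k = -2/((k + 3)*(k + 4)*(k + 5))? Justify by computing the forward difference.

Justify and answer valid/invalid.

s_(k+1) = ((k + 4)*(k + 5) + 1)/((k + 4)*(k + 5))
s_(k+1) − s_k = -2/(k**3 + 12*k**2 + 47*k + 60)
(s_(k+1) − s_k) − t_k = 0

Valid: the claim telescopes to t_k.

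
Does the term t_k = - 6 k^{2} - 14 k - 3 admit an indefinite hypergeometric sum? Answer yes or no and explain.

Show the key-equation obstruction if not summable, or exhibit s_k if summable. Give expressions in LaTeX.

Yes. s_k = k \left(- 2 k^{2} - 4 k + 3\right).

The ratio is (6*k**2 + 26*k + 23)/(6*k**2 + 14*k + 3).
Factor: A=1; B=1; C=k**2 + 7*k/3 + 1/2.
Set up (1)·f(k+1) − (1)·f(k) − (k**2 + 7*k/3 + 1/2) = 0.
Bound: deg f ≤ 3.
Solve for f: f(k) = k*(2*k**2 + 4*k - 3)/6 (degree 3 ≤ 3).
So s_k = (B(k−1)f/C)·t_k = (k*(2*k**2 + 4*k - 3)/(6*k**2 + 14*k + 3))·t_k = k*(-2*k**2 - 4*k + 3).
Δs = -6*k**2 - 14*k - 3, as required.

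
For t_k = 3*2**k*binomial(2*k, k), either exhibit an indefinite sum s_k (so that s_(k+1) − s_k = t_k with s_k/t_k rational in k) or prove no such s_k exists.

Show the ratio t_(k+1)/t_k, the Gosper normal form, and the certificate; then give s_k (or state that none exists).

t_(k+1)/t_k = 4*(2*k + 1)/(k + 1).
A = 8*k + 4, B = k + 1, C = 1.
Key eq: (8*k + 4)·f(k+1) = (k)·f(k) + (1).
From deg A=1, deg B=1, deg C=0: d=-1.
Bound -1 < 0, so the key equation has no polynomial solution.

not Gosper-summable; s_k does not exist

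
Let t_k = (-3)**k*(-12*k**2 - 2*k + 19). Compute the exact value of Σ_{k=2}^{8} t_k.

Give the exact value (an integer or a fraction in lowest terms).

r(k) = 3*(-12*k**2 - 26*k + 5)/(12*k**2 + 2*k - 19) after simplifying.
A = -3, B = 1, C = k**2 + k/6 - 19/12.
Set up (-3)·f(k+1) − (1)·f(k) − (k**2 + k/6 - 19/12) = 0.
Bound: deg f ≤ 2.
Match coefficients ⇒ f(k) = -(k - 2)*(3*k + 2)/12.
Then R = B(k−1)f/C = -(k - 2)*(3*k + 2)/(12*k**2 + 2*k - 19), so s_k = R(k)·t_k = (-3)**k*(3*k**2 - 4*k - 4).
Δs = (-3)**k*(-12*k**2 - 2*k + 19), as required.
Sum = s_(9) − s_(2); s_(9) = -3995649, s_(2) = 0 ⇒ -3995649.

Σ = -3995649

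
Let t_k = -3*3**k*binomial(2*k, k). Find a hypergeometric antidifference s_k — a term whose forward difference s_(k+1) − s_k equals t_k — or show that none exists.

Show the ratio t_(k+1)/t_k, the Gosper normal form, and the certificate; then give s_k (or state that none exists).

no hypergeometric antidifference exists

Compute t_(k+1)/t_k: get 6*(2*k + 1)/(k + 1).
A = 12*k + 6, B = k + 1, C = 1.
Key eq: (12*k + 6)·f(k+1) = (k)·f(k) + (1).
Bound: deg f ≤ -1.
Negative degree bound (-1): no f exists, t_k not Gosper-summable.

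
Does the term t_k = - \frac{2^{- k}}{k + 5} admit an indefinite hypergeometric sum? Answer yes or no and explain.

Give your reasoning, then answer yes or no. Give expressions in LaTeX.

No. Not Gosper-summable.

Compute t_(k+1)/t_k: get (k + 5)/(2*(k + 6)).
Take A(k)=k/2 + 5/2, B(k)=k + 6, C(k)=1.
f must satisfy (k/2 + 5/2)·f(k+1) − (k + 5)·f(k) = 1.
Bound: deg f ≤ -1.
Bound -1 < 0, so the key equation has no polynomial solution.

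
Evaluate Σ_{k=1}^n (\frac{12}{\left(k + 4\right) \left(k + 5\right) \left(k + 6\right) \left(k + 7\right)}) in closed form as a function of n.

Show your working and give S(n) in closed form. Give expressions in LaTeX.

Step 1: r(k) = (k + 4)/(k + 8).
Factor: A=k + 4; B=k + 8; C=1.
Need (k + 4)·f(k+1) − (k + 7)·f(k) = 1.
Bound: deg f ≤ 3.
Solving with deg f ≤ 3: f(k) = k*(k**2 + 15*k + 74)/360.
Get s_k = R·t_k = k*(k**2 + 15*k + 74)/(30*(k + 4)*(k + 5)*(k + 6)) with R(k) = B(k−1)f(k)/C(k) = k*(k + 7)*(k**2 + 15*k + 74)/360.
Δs = 12/(k**4 + 22*k**3 + 179*k**2 + 638*k + 840), as required.
Σ_(k=1)^n t_k = s_(n+1) − s_(1) = ((n**3 + 18*n**2 + 107*n + 90)/(30*(n**3 + 18*n**2 + 107*n + 210))) − (1/70), i.e. 2*n*(n**2 + 18*n + 107)/(105*(n**3 + 18*n**2 + 107*n + 210)).

S(n) = \frac{2 n \left(n^{2} + 18 n + 107\right)}{105 \left(n^{3} + 18 n^{2} + 107 n + 210\right)}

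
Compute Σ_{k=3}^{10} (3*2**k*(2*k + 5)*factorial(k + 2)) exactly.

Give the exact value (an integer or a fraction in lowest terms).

Σ = 38258815792320

Ratio r(k) = 2*(k + 3)*(2*k + 7)/(2*k + 5).
So A=2*k + 6 and B=1, with C=k + 5/2.
Key eq: (2*k + 6)·f(k+1) = (1)·f(k) + (k + 5/2).
deg f ≤ 0 (via 1,0,1).
A polynomial solution: f(k) = 1/2.
So s_k = (B(k−1)f/C)·t_k = (1/(2*k + 5))·t_k = 3*2**k*factorial(k + 2).
Verify: 3*2**k*(2*k + 5)*factorial(k + 2) matches t_k.
Telescoping: Σ = s_(11) − s_(3) = 38258815795200 − (2880) = 38258815792320.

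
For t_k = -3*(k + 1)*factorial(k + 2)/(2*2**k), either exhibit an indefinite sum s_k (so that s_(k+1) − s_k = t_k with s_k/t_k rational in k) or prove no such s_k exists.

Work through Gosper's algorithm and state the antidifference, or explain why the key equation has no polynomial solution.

t_(k+1)/t_k = (k + 2)*(k + 3)/(2*(k + 1)).
Take A(k)=k/2 + 3/2, B(k)=1, C(k)=k + 1.
Key eq: (k/2 + 3/2)·f(k+1) = (1)·f(k) + (k + 1).
d = 0 from the (1,0,1) case.
Solving with deg f ≤ 0: f(k) = 2.
So s_k = (B(k−1)f/C)·t_k = (2/(k + 1))·t_k = -3*factorial(k + 2)/2**k.
Δs = -3*(k + 1)*factorial(k + 2)/(2*2**k), as required.

s_k = -3*factorial(k + 2)/2**k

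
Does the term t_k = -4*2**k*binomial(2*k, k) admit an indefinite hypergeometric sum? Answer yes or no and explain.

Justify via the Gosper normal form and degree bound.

No. Not Gosper-summable.

r(k) = 4*(2*k + 1)/(k + 1) after simplifying.
Normal form (A,B,C) = (8*k + 4, k + 1, 1).
Need (8*k + 4)·f(k+1) − (k)·f(k) = 1.
deg f ≤ -1 (via 1,1,0).
deg f ≤ -1 is impossible — no certificate.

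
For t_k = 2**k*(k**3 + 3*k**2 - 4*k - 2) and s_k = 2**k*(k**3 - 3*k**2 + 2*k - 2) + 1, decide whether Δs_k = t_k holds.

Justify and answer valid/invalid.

Valid — Δs_k = t_k.

s_(k+1) = 2**(k + 1)*(2*k + (k + 1)**3 - 3*(k + 1)**2) + 1
s_(k+1) − s_k = 2**k*(k**3 + 3*k**2 - 4*k - 2)
(s_(k+1) − s_k) − t_k = 0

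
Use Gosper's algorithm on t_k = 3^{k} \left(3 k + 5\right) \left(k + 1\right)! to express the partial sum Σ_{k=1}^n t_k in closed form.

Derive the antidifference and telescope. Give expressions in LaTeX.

S(n) = 3 \cdot 3^{n} \left(n + 2\right)! - 6

Compute t_(k+1)/t_k: get 3*(k + 2)*(3*k + 8)/(3*k + 5).
Factor: A=3*k + 6; B=1; C=k + 5/3.
f must satisfy (3*k + 6)·f(k+1) − (1)·f(k) = k + 5/3.
d = 0 from the (1,0,1) case.
Solving with deg f ≤ 0: f(k) = 1/3.
Certificate R = B(k−1)f/C = 1/(3*k + 5) gives s_k = 3**k*factorial(k + 1).
s_(k+1) − s_k = 3**k*(3*k + 5)*factorial(k + 1) = t_k.
Telescope: S(n) = s_(n+1) − s_(1) = 3**(n + 1)*factorial(n + 2) − (6) = 3*3**n*factorial(n + 2) - 6.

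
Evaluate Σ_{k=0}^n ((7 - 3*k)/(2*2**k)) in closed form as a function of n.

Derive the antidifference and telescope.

The ratio is (3*k - 4)/(2*(3*k - 7)).
Take A(k)=1/2, B(k)=1, C(k)=k - 7/3.
Need (1/2)·f(k+1) − (1)·f(k) = k - 7/3.
From deg A=0, deg B=0, deg C=1: d=1.
Solve for f: f(k) = -2*(3*k - 4)/3 (degree 1 ≤ 1).
Then R = B(k−1)f/C = -2*(3*k - 4)/(3*k - 7), so s_k = R(k)·t_k = (3*k - 4)/2**k.
Δs = (7 - 3*k)/(2*2**k), as required.
Σ_(k=0)^n t_k = s_(n+1) − s_(0) = (2**(-n - 1)*(3*n - 1)) − (-4), i.e. 2**(-n - 1)*(2**(n + 3) + 3*n - 1).

S(n) = 2**(-n - 1)*(2**(n + 3) + 3*n - 1)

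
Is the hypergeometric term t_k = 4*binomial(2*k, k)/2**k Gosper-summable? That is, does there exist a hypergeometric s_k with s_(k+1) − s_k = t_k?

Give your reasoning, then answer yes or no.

No — t_k has no hypergeometric antidifference.

Step 1: r(k) = (2*k + 1)/(k + 1).
So A=2*k + 1 and B=k + 1, with C=1.
Key eq: (2*k + 1)·f(k+1) = (k)·f(k) + (1).
Degrees (1,1,0) ⇒ d ≤ -1.
d = -1 < 0 ⇒ no nonzero polynomial f; not summable.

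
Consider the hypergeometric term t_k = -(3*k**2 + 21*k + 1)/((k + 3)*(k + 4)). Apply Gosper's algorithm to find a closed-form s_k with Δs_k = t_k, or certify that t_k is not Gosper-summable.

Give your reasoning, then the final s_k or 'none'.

s_k = k*(8 - 9*k)/(3*(k + 3))

Ratio r(k) = (k + 3)*(21*k + 3*(k + 1)**2 + 22)/((k + 5)*(3*k**2 + 21*k + 1)).
Take A(k)=k + 3, B(k)=k + 5, C(k)=k**2 + 7*k + 1/3.
Key eq: (k + 3)·f(k+1) = (k + 4)·f(k) + (k**2 + 7*k + 1/3).
Degrees (1,1,2) ⇒ d ≤ 2.
Solve for f: f(k) = k*(9*k - 8)/9 (degree 2 ≤ 2).
So s_k = (B(k−1)f/C)·t_k = (k*(k + 4)*(9*k - 8)/(3*(3*k**2 + 21*k + 1)))·t_k = k*(8 - 9*k)/(3*(k + 3)).
Verify: (-3*k**2 - 21*k - 1)/(k**2 + 7*k + 12) matches t_k.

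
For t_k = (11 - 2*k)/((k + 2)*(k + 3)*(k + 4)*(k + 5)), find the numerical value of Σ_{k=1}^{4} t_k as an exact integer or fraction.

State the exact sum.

Σ = 47/1260

Ratio r(k) = (k + 2)*(2*k - 9)/((k + 6)*(2*k - 11)).
Factor: A=k + 2; B=k + 6; C=k - 11/2.
Key eq: (k + 2)·f(k+1) = (k + 5)·f(k) + (k - 11/2).
Bound: deg f ≤ 3.
Coefficient equations give f(k) = -k*(k**2 + 9*k + 34)/16.
Then R = B(k−1)f/C = -k*(k + 5)*(k**2 + 9*k + 34)/(8*(2*k - 11)), so s_k = R(k)·t_k = k*(k**2 + 9*k + 34)/(8*(k + 2)*(k + 3)*(k + 4)).
s_(k+1) − s_k = (11 - 2*k)/(k**4 + 14*k**3 + 71*k**2 + 154*k + 120) = t_k.
Σ_(k=1)^(4) t_k = s_(5) − s_(1) = 65/504 − (11/120) = 47/1260.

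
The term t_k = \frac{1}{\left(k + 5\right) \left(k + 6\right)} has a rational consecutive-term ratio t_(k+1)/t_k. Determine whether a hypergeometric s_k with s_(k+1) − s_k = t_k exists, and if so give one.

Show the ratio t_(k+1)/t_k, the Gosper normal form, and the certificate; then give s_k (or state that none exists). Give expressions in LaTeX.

Ratio r(k) = (k + 5)/(k + 7).
Take A(k)=k + 5, B(k)=k + 7, C(k)=1.
Solve (k + 5)·f(k+1) − (k + 6)·f(k) = 1.
Bound: deg f ≤ 1.
Solve for f: f(k) = k/5 (degree 1 ≤ 1).
R(k) = B(k−1)·f(k)/C(k) = k*(k + 6)/5; s_k = R·t_k = k/(5*(k + 5)).
Check: Δs_k = 1/(k**2 + 11*k + 30). ✓

s_k = \frac{k}{5 \left(k + 5\right)}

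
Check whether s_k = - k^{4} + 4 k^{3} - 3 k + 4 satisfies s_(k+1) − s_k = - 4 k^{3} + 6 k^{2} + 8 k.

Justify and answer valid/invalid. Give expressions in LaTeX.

s_(k+1) = -k**4 + 6*k**2 + 5*k + 4
s_(k+1) − s_k = 2*k*(-2*k**2 + 3*k + 4)
(s_(k+1) − s_k) − t_k = 0

valid (s_(k+1) − s_k reduces to t_k)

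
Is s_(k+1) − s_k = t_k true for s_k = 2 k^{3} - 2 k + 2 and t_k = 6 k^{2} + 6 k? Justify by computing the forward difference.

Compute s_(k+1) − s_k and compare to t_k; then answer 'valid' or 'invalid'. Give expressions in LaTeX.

Valid: the claim telescopes to t_k.

s_(k+1) = -2*k + 2*(k + 1)**3
s_(k+1) − s_k = 6*k*(k + 1)
(s_(k+1) − s_k) − t_k = 0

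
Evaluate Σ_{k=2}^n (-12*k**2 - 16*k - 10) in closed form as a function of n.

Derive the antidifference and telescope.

Step 1: r(k) = (6*k**2 + 20*k + 19)/(6*k**2 + 8*k + 5).
Normal form (A,B,C) = (1, 1, k**2 + 4*k/3 + 5/6).
f must satisfy (1)·f(k+1) − (1)·f(k) = k**2 + 4*k/3 + 5/6.
deg f ≤ 3 (via 0,0,2).
Match coefficients ⇒ f(k) = k*(2*k**2 + k + 2)/6.
Get s_k = R·t_k = 2*k*(-2*k**2 - k - 2) with R(k) = B(k−1)f(k)/C(k) = k*(2*k**2 + k + 2)/(6*k**2 + 8*k + 5).
Check: Δs_k = -12*k**2 - 16*k - 10. ✓
s_(n+1) = -4*n**3 - 14*n**2 - 20*n - 10 and s_(2) = -48, so S(n) = -4*n**3 - 14*n**2 - 20*n + 38.

S(n) = -4*n**3 - 14*n**2 - 20*n + 38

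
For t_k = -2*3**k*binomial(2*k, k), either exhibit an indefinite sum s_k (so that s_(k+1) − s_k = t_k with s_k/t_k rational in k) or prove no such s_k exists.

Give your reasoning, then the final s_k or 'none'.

no hypergeometric antidifference exists

Step 1: r(k) = 6*(2*k + 1)/(k + 1).
A = 12*k + 6, B = k + 1, C = 1.
Set up (12*k + 6)·f(k+1) − (k)·f(k) − (1) = 0.
From deg A=1, deg B=1, deg C=0: d=-1.
Negative degree bound (-1): no f exists, t_k not Gosper-summable.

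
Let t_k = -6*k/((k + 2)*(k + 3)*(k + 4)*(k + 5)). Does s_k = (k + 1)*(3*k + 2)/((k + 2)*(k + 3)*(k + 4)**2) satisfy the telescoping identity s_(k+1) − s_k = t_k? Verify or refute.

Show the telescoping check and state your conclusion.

s_(k+1) = (k + 2)*(3*k + 5)/((k + 3)*(k + 4)*(k + 5)**2)
s_(k+1) − s_k = (-(k + 1)*(k + 5)**2*(3*k + 2) + (k + 2)**2*(k + 4)*(3*k + 5))/((k + 2)*(k + 3)*(k + 4)**2*(k + 5)**2)
(s_(k+1) − s_k) − t_k = 3*(9*k**2 + 41*k + 10)/(k**6 + 23*k**5 + 217*k**4 + 1073*k**3 + 2926*k**2 + 4160*k + 2400)

Invalid: residual 3*(9*k**2 + 41*k + 10)/(k**6 + 23*k**5 + 217*k**4 + 1073*k**3 + 2926*k**2 + 4160*k + 2400) ≠ 0.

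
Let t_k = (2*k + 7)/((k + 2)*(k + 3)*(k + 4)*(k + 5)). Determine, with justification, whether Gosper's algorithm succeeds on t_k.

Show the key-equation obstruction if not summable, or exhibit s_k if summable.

t_(k+1)/t_k = (k + 2)*(2*k + 9)/((k + 6)*(2*k + 7)).
Take A(k)=k + 2, B(k)=k + 6, C(k)=k + 7/2.
Need (k + 2)·f(k+1) − (k + 5)·f(k) = k + 7/2.
Bound: deg f ≤ 3.
Coefficient equations give f(k) = k*(k + 3)*(k + 6)/16.
Get s_k = R·t_k = k*(k + 6)/(8*(k**2 + 6*k + 8)) with R(k) = B(k−1)f(k)/C(k) = k*(k + 3)*(k + 5)*(k + 6)/(8*(2*k + 7)).
Δs = (2*k + 7)/(k**4 + 14*k**3 + 71*k**2 + 154*k + 120), as required.

Yes. s_k = k*(k + 6)/(8*(k**2 + 6*k + 8)).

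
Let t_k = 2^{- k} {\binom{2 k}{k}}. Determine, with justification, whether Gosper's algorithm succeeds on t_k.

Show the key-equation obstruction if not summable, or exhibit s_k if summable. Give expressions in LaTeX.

No. Not Gosper-summable.

Step 1: r(k) = (2*k + 1)/(k + 1).
Gosper form: A/B · C(k+1)/C(k) with A=2*k + 1, B=k + 1, C=1.
Need (2*k + 1)·f(k+1) − (k)·f(k) = 1.
Degrees (1,1,0) ⇒ d ≤ -1.
deg f ≤ -1 is impossible — no certificate.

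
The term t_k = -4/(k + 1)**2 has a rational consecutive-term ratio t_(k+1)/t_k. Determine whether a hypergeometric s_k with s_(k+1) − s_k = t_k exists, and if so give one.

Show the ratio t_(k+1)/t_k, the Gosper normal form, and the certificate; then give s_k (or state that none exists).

t_(k+1)/t_k = (k + 1)**2/(k + 2)**2.
Normal form (A,B,C) = (k**2 + 2*k + 1, k**2 + 4*k + 4, 1).
f must satisfy (k**2 + 2*k + 1)·f(k+1) − (k**2 + 2*k + 1)·f(k) = 1.
deg f ≤ 0 (via 2,2,0).
Write f(k) = c0. Then LHS − RHS = -1, requiring -1 = 0: contradictory. No certificate.

none — t_k is not Gosper-summable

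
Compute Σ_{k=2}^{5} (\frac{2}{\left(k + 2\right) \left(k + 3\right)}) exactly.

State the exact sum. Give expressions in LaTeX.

Σ = 1/4

Step 1: r(k) = (k + 2)/(k + 4).
Factor: A=k + 2; B=k + 4; C=1.
Key eq: (k + 2)·f(k+1) = (k + 3)·f(k) + (1).
d = 1 from the (1,1,0) case.
Solving with deg f ≤ 1: f(k) = k/2.
Then R = B(k−1)f/C = k*(k + 3)/2, so s_k = R(k)·t_k = k/(k + 2).
Δs = 2/(k**2 + 5*k + 6), as required.
Sum = s_(6) − s_(2); s_(6) = 3/4, s_(2) = 1/2 ⇒ 1/4.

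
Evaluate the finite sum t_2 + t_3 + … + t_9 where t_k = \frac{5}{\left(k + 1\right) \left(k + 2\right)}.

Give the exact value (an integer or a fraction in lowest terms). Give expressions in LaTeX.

Step 1: r(k) = (k + 1)/(k + 3).
A = k + 1, B = k + 3, C = 1.
Key eq: (k + 1)·f(k+1) = (k + 2)·f(k) + (1).
From deg A=1, deg B=1, deg C=0: d=1.
Coefficient equations give f(k) = k.
So s_k = (B(k−1)f/C)·t_k = (k*(k + 2))·t_k = 5*k/(k + 1).
Δs = 5/(k**2 + 3*k + 2), as required.
Σ_(k=2)^(9) t_k = s_(10) − s_(2) = 50/11 − (10/3) = 40/33.

Σ = 40/33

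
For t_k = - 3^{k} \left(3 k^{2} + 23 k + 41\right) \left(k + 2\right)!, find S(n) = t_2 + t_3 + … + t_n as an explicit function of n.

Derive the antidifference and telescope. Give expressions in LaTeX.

Step 1: r(k) = 3*(3*k**3 + 38*k**2 + 154*k + 201)/(3*k**2 + 23*k + 41).
A = 3*k + 9, B = 1, C = k**2 + 23*k/3 + 41/3.
f must satisfy (3*k + 9)·f(k+1) − (1)·f(k) = k**2 + 23*k/3 + 41/3.
Degrees (1,0,2) ⇒ d ≤ 1.
Match coefficients ⇒ f(k) = (k + 4)/3.
Get s_k = R·t_k = -3**k*(k + 4)*factorial(k + 2) with R(k) = B(k−1)f(k)/C(k) = (k + 4)/(3*k**2 + 23*k + 41).
Verify: -3**k*(3*k**2 + 23*k + 41)*factorial(k + 2) matches t_k.
Evaluate: s_(n+1) = -3**(n + 1)*(n + 5)*factorial(n + 3); subtract s_(2) = -1296 ⇒ S(n) = -3*3**n*n*factorial(n + 3) - 15*3**n*factorial(n + 3) + 1296.

S(n) = - 3 \cdot 3^{n} n \left(n + 3\right)! - 15 \cdot 3^{n} \left(n + 3\right)! + 1296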